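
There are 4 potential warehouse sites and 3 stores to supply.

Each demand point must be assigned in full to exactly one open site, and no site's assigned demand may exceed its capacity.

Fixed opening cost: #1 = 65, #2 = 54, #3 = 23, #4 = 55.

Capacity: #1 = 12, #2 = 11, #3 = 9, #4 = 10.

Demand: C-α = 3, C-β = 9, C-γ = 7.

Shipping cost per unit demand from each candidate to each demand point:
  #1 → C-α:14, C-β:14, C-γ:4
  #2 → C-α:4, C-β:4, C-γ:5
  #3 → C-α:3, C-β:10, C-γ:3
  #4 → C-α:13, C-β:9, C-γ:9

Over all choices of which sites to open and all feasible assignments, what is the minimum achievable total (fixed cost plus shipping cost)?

214

Open {#2, #3}; cheapest assignment that respects the capacities:
  #2 (cap 11, load 10): C-α, C-γ — cost 3×4 + 7×5 = 47
  #3 (cap 9, load 9): C-β — cost 9×10 = 90
  Shipping 137, fixed 77 → total 214.
  Any other capacity-feasible assignment to {#2, #3} ships for at least 137.
Compare {#1, #2, #3}: its best feasible assignment gives total 215.
Compare {#1, #2}: its best feasible assignment gives total 225.
Every other set of open sites that can feasibly serve all demand totals ≥ 215 even under its best assignment. Minimum: 214.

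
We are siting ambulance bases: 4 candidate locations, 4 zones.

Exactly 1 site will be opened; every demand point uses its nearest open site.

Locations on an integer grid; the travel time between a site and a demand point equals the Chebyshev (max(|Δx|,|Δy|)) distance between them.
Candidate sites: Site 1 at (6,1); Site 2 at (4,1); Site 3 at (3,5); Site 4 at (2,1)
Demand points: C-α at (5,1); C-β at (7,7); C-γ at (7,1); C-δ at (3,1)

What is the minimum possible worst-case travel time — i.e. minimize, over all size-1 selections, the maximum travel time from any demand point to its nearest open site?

Open {Site 3}.
  Farthest demand point is C-α at travel time 4 (to Site 3); all others are ≤ 4.
With {Site 1} the worst case is 6.
With {Site 2} the worst case is 6.
No size-1 selection achieves below 4.

4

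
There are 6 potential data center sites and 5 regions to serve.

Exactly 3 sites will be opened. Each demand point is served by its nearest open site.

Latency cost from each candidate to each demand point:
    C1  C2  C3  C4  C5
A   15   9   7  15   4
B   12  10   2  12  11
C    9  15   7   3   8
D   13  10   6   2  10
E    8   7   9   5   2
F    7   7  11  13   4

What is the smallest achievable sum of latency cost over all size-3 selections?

Open {B, D, E}.
  C1→E 8, C2→E 7, C3→B 2, C4→D 2, C5→E 2  ⇒ total 21.
Compare {B, C, E}: total 22.
Compare {B, D, F}: total 22.
No size-3 selection does better; minimum is 21.

21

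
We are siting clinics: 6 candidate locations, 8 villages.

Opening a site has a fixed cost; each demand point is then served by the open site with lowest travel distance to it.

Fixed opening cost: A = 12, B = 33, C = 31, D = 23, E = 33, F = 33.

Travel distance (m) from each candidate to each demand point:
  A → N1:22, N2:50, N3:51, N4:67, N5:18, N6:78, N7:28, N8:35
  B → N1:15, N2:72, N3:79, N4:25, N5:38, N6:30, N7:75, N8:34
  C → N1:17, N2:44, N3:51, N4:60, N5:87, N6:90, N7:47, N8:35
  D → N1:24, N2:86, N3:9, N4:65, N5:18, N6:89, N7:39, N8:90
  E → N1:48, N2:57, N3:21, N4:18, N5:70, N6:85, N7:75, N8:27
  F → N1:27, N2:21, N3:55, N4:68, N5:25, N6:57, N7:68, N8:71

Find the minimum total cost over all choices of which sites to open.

277

Open {A, B, D}: assign each demand point to its cheapest open site.
  N1→B 15, N2→A 50, N3→D 9, N4→B 25, N5→A 18, N6→B 30, N7→A 28, N8→B 34
  travel distance 209, fixed 68 → total 277.
Compare {B, D, F}: travel distance 191 + fixed 89 = 280.
Compare {A, B, D, F}: travel distance 180 + fixed 101 = 281.
Compare {A, B, E}: travel distance 207 + fixed 78 = 285.
All other subsets cost ≥ 280. Minimum total cost: 277.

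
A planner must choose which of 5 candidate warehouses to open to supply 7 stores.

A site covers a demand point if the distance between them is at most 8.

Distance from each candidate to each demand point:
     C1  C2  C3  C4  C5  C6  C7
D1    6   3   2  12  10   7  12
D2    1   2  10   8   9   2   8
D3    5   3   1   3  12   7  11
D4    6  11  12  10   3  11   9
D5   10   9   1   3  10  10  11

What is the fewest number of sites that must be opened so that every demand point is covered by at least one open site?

3

Coverage sets (demand points within 8 of each site):
  D1: {C1, C2, C3, C6}
  D2: {C1, C2, C4, C6, C7}
  D3: {C1, C2, C3, C4, C6}
  D4: {C1, C5}
  D5: {C3, C4}
No 2 sites suffice: every size-2 union leaves at least one demand point uncovered.
But {D1, D2, D4} covers everything, so the minimum is 3.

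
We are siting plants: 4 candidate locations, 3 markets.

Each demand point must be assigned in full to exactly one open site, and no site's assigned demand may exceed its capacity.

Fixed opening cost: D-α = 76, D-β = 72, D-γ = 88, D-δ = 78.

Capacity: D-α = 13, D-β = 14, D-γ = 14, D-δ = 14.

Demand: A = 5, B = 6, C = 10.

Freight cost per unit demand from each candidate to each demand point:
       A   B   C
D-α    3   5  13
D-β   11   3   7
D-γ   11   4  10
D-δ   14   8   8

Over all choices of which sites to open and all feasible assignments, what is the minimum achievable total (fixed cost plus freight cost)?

263

Open {D-α, D-β}; cheapest assignment that respects the capacities:
  D-α (cap 13, load 11): A, B — cost 5×3 + 6×5 = 45
  D-β (cap 14, load 10): C — cost 10×7 = 70
  Shipping 115, fixed 148 → total 263.
  Any other capacity-feasible assignment to {D-α, D-β} ships for at least 115.
Compare {D-α, D-δ}: its best feasible assignment gives total 279.
Compare {D-β, D-δ}: its best feasible assignment gives total 303.
Every other set of open sites that can feasibly serve all demand totals ≥ 279 even under its best assignment. Minimum: 263.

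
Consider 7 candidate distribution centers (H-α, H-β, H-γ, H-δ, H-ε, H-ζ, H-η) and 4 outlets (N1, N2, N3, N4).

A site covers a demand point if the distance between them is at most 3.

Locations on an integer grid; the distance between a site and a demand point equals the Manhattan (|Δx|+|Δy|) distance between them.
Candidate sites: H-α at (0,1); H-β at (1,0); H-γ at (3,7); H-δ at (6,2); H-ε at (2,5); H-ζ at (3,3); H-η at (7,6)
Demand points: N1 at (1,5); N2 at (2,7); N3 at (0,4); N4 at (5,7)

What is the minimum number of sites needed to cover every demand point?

Coverage sets (demand points within 3 of each site):
  H-α: {N3}
  H-β: {}
  H-γ: {N2, N4}
  H-δ: {}
  H-ε: {N1, N2, N3}
  H-ζ: {}
  H-η: {N4}
No single site covers all 4 demand points.
But {H-γ, H-ε} covers everything, so the minimum is 2.

2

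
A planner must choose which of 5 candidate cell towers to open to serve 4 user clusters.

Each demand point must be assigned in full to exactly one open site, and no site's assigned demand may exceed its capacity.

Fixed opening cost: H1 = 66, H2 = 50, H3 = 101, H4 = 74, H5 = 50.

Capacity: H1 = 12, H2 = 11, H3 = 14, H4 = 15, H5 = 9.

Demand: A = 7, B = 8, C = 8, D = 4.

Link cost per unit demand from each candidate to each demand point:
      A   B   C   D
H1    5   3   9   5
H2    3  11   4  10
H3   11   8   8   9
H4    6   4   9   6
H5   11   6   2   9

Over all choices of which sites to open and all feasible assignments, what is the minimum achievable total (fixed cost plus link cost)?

247

Open {H1, H2, H5}; cheapest assignment that respects the capacities:
  H1 (cap 12, load 12): B, D — cost 8×3 + 4×5 = 44
  H2 (cap 11, load 7): A — cost 7×3 = 21
  H5 (cap 9, load 8): C — cost 8×2 = 16
  Shipping 81, fixed 166 → total 247.
  Any other capacity-feasible assignment to {H1, H2, H5} ships for at least 81.
Compare {H2, H4, H5}: its best feasible assignment gives total 267.
Compare {H1, H4, H5}: its best feasible assignment gives total 292.
Every other set of open sites that can feasibly serve all demand totals ≥ 267 even under its best assignment. Minimum: 247.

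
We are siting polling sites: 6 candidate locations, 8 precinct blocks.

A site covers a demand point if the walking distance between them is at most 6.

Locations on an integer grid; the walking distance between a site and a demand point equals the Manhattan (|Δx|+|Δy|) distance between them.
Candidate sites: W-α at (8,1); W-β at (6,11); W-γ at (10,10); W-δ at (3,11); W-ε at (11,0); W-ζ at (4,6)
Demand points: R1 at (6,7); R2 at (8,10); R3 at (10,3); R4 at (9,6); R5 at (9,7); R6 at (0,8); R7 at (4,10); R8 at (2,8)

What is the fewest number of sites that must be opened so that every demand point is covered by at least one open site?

Coverage sets (demand points within 6 of each site):
  W-α: {R3, R4}
  W-β: {R1, R2, R7}
  W-γ: {R2, R4, R5, R7}
  W-δ: {R2, R6, R7, R8}
  W-ε: {R3}
  W-ζ: {R1, R4, R5, R6, R7, R8}
No 2 sites suffice: every size-2 union leaves at least one demand point uncovered.
But {W-α, W-β, W-ζ} covers everything, so the minimum is 3.

3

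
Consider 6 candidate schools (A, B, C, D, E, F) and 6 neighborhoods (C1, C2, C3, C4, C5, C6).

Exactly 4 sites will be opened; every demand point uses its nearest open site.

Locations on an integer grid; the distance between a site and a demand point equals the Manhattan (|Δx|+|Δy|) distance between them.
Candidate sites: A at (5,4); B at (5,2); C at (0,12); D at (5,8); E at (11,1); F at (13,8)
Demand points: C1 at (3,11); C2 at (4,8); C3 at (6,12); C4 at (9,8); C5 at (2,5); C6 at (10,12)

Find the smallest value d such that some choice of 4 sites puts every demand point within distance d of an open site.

Open {A, B, C, F}.
  Farthest demand point is C6 at distance 7 (to F); all others are ≤ 7.
With {A, B, D, F} the worst case is 7.
With {A, C, D, F} the worst case is 7.
No size-4 selection achieves below 7.

7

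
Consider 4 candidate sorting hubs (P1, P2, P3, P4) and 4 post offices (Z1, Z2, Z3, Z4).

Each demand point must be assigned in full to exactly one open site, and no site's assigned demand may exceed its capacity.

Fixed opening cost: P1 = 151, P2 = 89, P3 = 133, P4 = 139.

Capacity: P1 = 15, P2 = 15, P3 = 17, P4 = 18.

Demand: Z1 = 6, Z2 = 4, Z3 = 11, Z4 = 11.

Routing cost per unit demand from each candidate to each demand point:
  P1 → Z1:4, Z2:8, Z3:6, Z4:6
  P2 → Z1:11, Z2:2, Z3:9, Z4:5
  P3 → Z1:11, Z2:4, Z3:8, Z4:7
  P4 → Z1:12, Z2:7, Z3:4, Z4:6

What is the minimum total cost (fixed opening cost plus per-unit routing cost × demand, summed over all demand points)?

407

Open {P2, P4}; cheapest assignment that respects the capacities:
  P2 (cap 15, load 15): Z2, Z4 — cost 4×2 + 11×5 = 63
  P4 (cap 18, load 17): Z1, Z3 — cost 6×12 + 11×4 = 116
  Shipping 179, fixed 228 → total 407.
  Any other capacity-feasible assignment to {P2, P4} ships for at least 179.
Compare {P2, P3}: its best feasible assignment gives total 439.
Compare {P3, P4}: its best feasible assignment gives total 481.
Every other set of open sites that can feasibly serve all demand totals ≥ 439 even under its best assignment. Minimum: 407.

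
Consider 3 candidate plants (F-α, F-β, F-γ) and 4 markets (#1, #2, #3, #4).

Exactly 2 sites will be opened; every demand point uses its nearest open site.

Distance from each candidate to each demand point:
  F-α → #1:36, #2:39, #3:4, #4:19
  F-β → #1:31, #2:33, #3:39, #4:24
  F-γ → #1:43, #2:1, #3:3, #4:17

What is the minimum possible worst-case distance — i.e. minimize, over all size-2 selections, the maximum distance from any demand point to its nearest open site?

Open {F-β, F-γ}.
  Farthest demand point is #1 at distance 31 (to F-β); all others are ≤ 31.
With {F-α, F-β} the worst case is 33.
With {F-α, F-γ} the worst case is 36.
No size-2 selection achieves below 31.

31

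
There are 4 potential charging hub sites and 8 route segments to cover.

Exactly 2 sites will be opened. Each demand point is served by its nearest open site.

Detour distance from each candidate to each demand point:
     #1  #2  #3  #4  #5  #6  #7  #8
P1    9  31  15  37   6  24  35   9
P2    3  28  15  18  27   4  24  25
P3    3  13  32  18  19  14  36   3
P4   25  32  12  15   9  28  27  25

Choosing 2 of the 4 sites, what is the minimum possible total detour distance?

Open {P3, P4}.
  #1→P3 3, #2→P3 13, #3→P4 12, #4→P4 15, #5→P4 9, #6→P3 14, #7→P4 27, #8→P3 3  ⇒ total 96.
Compare {P2, P3}: total 99.
Compare {P1, P2}: total 107.
No size-2 selection does better; minimum is 96.

96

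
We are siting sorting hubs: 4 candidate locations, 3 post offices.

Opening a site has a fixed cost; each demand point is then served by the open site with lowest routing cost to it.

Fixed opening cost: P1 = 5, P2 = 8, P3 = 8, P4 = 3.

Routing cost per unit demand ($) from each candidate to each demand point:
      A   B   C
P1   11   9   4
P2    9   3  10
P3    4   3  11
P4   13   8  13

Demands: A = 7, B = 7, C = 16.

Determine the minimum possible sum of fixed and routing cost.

126

Open {P1, P3}: assign each demand point to its cheapest open site.
  A→P3 7×4=28, B→P3 7×3=21, C→P1 16×4=64
  routing cost 113, fixed 13 → total 126.
Compare {P1, P3, P4}: routing cost 113 + fixed 16 = 129.
Compare {P1, P2, P3}: routing cost 113 + fixed 21 = 134.
Compare {P1, P2, P3, P4}: routing cost 113 + fixed 24 = 137.
All other subsets cost ≥ 129. Minimum total cost: 126.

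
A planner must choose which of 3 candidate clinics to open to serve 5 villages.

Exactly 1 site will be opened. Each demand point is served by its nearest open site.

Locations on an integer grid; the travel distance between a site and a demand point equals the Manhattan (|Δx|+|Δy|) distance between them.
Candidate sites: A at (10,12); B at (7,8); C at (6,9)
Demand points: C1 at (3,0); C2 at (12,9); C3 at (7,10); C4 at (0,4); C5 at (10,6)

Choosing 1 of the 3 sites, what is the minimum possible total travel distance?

36

Open {B}.
  C1→B 12, C2→B 6, C3→B 2, C4→B 11, C5→B 5  ⇒ total 36.
Compare {C}: total 38.
Compare {A}: total 53.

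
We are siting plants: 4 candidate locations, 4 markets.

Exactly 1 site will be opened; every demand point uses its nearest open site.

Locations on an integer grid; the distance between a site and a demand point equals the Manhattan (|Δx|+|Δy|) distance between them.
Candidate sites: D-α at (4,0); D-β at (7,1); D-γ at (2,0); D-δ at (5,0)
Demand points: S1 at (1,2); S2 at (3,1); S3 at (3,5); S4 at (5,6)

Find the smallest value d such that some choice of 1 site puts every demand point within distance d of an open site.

7

Open {D-α}.
  Farthest demand point is S4 at distance 7 (to D-α); all others are ≤ 7.
With {D-δ} the worst case is 7.
With {D-β} the worst case is 8.
No size-1 selection achieves below 7.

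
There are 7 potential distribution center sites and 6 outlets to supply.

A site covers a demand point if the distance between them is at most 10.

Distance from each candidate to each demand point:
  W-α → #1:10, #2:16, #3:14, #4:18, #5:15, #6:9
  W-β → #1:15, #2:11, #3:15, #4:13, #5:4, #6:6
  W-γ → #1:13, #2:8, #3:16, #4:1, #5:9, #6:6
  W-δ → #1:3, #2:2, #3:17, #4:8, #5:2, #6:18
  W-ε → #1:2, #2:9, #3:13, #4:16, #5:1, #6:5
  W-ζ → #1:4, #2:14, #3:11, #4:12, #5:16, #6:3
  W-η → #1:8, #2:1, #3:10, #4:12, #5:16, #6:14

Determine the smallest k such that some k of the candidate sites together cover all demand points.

2

Coverage sets (demand points within 10 of each site):
  W-α: {#1, #6}
  W-β: {#5, #6}
  W-γ: {#2, #4, #5, #6}
  W-δ: {#1, #2, #4, #5}
  W-ε: {#1, #2, #5, #6}
  W-ζ: {#1, #6}
  W-η: {#1, #2, #3}
No single site covers all 6 demand points.
But {W-γ, W-η} covers everything, so the minimum is 2.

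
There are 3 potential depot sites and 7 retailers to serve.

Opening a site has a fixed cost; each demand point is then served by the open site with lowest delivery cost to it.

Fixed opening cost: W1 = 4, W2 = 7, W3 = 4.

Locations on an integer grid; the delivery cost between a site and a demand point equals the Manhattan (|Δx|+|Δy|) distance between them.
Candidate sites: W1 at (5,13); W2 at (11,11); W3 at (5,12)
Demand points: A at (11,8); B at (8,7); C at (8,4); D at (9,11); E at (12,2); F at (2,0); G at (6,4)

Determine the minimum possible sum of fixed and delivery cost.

67

Open {W2, W3}: assign each demand point to its cheapest open site.
  A→W2 3, B→W2 7, C→W2 10, D→W2 2, E→W2 10, F→W3 15, G→W3 9
  delivery cost 56, fixed 11 → total 67.
Compare {W1, W2}: delivery cost 58 + fixed 11 = 69.
Compare {W2}: delivery cost 64 + fixed 7 = 71.
Compare {W1, W2, W3}: delivery cost 56 + fixed 15 = 71.
All other subsets cost ≥ 69. Minimum total cost: 67.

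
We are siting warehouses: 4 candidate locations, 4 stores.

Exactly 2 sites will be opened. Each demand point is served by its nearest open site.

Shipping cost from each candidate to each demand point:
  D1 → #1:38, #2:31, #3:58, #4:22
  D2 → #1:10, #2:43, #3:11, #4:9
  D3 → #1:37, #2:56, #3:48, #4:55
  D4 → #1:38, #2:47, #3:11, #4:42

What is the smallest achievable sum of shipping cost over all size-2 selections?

Open {D1, D2}.
  #1→D2 10, #2→D1 31, #3→D2 11, #4→D2 9  ⇒ total 61.
Compare {D2, D3}: total 73.
Compare {D2, D4}: total 73.
No size-2 selection does better; minimum is 61.

61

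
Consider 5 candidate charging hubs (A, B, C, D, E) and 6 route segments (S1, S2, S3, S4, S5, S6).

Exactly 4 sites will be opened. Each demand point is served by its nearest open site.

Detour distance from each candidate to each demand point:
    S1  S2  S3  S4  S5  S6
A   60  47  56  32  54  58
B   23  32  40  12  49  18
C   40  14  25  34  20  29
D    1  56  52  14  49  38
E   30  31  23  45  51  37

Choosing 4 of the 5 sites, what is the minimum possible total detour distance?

Open {B, C, D, E}.
  S1→D 1, S2→C 14, S3→E 23, S4→B 12, S5→C 20, S6→B 18  ⇒ total 88.
Compare {A, B, C, D}: total 90.
Compare {A, C, D, E}: total 101.
No size-4 selection does better; minimum is 88.

88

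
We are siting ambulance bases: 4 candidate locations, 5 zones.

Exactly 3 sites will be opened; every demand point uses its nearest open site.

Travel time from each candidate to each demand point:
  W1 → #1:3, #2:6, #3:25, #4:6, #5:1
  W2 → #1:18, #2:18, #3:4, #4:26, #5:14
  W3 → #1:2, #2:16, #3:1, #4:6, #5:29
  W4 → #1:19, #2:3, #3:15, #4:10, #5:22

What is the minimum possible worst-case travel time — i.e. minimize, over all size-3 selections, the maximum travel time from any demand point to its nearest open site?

6

Open {W1, W2, W3}.
  Farthest demand point is #2 at travel time 6 (to W1); all others are ≤ 6.
With {W1, W2, W4} the worst case is 6.
With {W1, W3, W4} the worst case is 6.
No size-3 selection achieves below 6.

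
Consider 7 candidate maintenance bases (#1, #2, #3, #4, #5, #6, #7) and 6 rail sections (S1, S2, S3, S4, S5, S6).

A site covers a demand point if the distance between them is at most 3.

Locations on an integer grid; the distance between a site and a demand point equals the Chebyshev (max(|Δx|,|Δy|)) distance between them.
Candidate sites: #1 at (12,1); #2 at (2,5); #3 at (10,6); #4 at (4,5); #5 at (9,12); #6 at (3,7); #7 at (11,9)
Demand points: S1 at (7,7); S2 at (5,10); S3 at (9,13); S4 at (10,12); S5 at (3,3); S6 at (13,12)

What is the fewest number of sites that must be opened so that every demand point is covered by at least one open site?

Coverage sets (demand points within 3 of each site):
  #1: {}
  #2: {S5}
  #3: {S1}
  #4: {S1, S5}
  #5: {S3, S4}
  #6: {S2}
  #7: {S4, S6}
No 3 sites suffice: every size-3 union leaves at least one demand point uncovered.
But {#4, #5, #6, #7} covers everything, so the minimum is 4.

4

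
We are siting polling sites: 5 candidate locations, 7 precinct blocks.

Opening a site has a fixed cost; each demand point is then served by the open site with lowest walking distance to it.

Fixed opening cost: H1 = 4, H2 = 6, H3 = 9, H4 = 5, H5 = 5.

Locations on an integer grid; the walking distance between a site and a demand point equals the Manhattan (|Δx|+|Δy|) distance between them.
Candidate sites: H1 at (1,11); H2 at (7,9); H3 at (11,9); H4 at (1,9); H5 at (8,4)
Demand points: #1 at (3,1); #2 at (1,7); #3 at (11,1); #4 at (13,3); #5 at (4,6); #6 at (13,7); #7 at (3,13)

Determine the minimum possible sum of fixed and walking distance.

Open {H1, H5}: assign each demand point to its cheapest open site.
  #1→H5 8, #2→H1 4, #3→H5 6, #4→H5 6, #5→H5 6, #6→H5 8, #7→H1 4
  walking distance 42, fixed 9 → total 51.
Compare {H4, H5}: walking distance 42 + fixed 10 = 52.
Compare {H1, H4, H5}: walking distance 40 + fixed 14 = 54.
Compare {H1, H3, H5}: walking distance 38 + fixed 18 = 56.
All other subsets cost ≥ 52. Minimum total cost: 51.

51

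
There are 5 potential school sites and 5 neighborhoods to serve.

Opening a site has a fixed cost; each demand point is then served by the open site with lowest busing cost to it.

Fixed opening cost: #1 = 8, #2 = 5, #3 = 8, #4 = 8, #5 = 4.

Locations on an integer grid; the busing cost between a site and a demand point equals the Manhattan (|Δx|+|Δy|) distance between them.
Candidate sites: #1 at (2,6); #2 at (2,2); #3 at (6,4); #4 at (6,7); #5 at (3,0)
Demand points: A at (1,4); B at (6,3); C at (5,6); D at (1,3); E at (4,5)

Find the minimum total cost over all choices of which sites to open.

Open {#2, #3}: assign each demand point to its cheapest open site.
  A→#2 3, B→#3 1, C→#3 3, D→#2 2, E→#3 3
  busing cost 12, fixed 13 → total 25.
Compare {#3}: busing cost 18 + fixed 8 = 26.
Compare {#2}: busing cost 22 + fixed 5 = 27.
Compare {#1}: busing cost 20 + fixed 8 = 28.
All other subsets cost ≥ 26. Minimum total cost: 25.

25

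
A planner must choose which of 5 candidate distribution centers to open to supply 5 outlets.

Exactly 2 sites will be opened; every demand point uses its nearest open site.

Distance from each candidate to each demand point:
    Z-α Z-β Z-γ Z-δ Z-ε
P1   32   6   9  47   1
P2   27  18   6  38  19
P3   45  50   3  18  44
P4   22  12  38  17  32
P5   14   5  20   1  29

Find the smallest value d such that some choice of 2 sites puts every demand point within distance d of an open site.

Open {P1, P5}.
  Farthest demand point is Z-α at distance 14 (to P5); all others are ≤ 14.
With {P2, P5} the worst case is 19.
With {P1, P4} the worst case is 22.
No size-2 selection achieves below 14.

14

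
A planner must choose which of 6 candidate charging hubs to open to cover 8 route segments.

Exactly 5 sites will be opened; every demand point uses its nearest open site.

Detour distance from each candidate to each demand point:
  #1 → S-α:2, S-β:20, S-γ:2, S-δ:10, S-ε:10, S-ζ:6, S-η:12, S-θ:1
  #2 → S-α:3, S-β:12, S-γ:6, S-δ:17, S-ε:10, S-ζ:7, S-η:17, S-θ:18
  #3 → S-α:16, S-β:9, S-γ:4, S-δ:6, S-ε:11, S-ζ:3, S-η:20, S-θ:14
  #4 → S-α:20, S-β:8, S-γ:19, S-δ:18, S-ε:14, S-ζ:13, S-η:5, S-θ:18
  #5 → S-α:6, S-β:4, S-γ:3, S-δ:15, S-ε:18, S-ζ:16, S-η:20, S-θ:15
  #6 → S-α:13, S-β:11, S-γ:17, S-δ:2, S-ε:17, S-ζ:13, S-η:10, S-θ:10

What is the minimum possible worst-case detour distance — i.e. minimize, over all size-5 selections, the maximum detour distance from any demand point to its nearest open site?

10

Open {#1, #2, #3, #4, #5}.
  Farthest demand point is S-ε at detour distance 10 (to #1); all others are ≤ 10.
With {#1, #2, #3, #4, #6} the worst case is 10.
With {#1, #2, #3, #5, #6} the worst case is 10.
No size-5 selection achieves below 10.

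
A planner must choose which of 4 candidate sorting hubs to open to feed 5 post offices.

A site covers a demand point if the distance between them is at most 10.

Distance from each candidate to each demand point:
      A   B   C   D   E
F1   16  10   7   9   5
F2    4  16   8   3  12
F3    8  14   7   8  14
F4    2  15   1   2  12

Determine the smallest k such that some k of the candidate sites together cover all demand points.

2

Coverage sets (demand points within 10 of each site):
  F1: {B, C, D, E}
  F2: {A, C, D}
  F3: {A, C, D}
  F4: {A, C, D}
No single site covers all 5 demand points.
But {F1, F2} covers everything, so the minimum is 2.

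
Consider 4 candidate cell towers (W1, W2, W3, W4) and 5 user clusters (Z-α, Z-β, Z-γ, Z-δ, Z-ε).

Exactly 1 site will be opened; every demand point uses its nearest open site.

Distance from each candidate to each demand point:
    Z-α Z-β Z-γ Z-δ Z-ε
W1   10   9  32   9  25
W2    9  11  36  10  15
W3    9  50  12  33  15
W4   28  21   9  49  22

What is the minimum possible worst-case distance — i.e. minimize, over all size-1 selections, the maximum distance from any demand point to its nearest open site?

Open {W1}.
  Farthest demand point is Z-γ at distance 32 (to W1); all others are ≤ 32.
With {W2} the worst case is 36.
With {W4} the worst case is 49.
No size-1 selection achieves below 32.

32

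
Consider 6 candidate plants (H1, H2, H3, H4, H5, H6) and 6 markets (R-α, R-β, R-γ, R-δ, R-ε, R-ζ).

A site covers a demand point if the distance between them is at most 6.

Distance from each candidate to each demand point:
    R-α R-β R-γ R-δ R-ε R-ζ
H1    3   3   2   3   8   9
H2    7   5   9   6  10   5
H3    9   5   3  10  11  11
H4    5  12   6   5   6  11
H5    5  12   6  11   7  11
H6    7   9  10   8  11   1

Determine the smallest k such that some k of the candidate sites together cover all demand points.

2

Coverage sets (demand points within 6 of each site):
  H1: {R-α, R-β, R-γ, R-δ}
  H2: {R-β, R-δ, R-ζ}
  H3: {R-β, R-γ}
  H4: {R-α, R-γ, R-δ, R-ε}
  H5: {R-α, R-γ}
  H6: {R-ζ}
No single site covers all 6 demand points.
But {H2, H4} covers everything, so the minimum is 2.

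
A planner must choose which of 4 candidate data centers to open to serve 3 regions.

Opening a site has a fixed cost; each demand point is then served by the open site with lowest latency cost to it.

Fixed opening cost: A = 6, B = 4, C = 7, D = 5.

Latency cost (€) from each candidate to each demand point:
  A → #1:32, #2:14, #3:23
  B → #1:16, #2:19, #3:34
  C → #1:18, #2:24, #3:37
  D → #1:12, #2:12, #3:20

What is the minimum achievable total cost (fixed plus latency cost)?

49

Open {D}: assign each demand point to its cheapest open site.
  #1→D 12, #2→D 12, #3→D 20
  latency cost 44, fixed 5 → total 49.
Compare {B, D}: latency cost 44 + fixed 9 = 53.
Compare {A, D}: latency cost 44 + fixed 11 = 55.
Compare {C, D}: latency cost 44 + fixed 12 = 56.
All other subsets cost ≥ 53. Minimum total cost: 49.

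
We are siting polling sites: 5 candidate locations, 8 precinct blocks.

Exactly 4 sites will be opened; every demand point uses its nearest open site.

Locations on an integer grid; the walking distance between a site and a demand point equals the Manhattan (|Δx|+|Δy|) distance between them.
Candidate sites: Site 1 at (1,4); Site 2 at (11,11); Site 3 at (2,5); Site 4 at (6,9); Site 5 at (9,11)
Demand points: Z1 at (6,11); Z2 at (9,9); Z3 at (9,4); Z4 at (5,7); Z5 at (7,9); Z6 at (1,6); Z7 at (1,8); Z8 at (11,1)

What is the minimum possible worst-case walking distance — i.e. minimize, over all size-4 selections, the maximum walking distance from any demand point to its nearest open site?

10

Open {Site 1, Site 2, Site 3, Site 4}.
  Farthest demand point is Z8 at walking distance 10 (to Site 2); all others are ≤ 10.
With {Site 1, Site 2, Site 3, Site 5} the worst case is 10.
With {Site 1, Site 2, Site 4, Site 5} the worst case is 10.
No size-4 selection achieves below 10.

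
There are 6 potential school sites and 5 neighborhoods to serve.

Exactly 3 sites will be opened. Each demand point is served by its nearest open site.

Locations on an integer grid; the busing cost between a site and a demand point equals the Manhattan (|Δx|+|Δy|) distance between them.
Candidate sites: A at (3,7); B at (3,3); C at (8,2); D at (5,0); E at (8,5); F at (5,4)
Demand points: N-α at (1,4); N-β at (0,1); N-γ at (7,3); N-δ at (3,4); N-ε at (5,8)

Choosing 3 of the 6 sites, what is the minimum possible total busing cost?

Open {A, B, C}.
  N-α→B 3, N-β→B 5, N-γ→C 2, N-δ→B 1, N-ε→A 3  ⇒ total 14.
Compare {A, B, E}: total 15.
Compare {A, B, F}: total 15.
No size-3 selection does better; minimum is 14.

14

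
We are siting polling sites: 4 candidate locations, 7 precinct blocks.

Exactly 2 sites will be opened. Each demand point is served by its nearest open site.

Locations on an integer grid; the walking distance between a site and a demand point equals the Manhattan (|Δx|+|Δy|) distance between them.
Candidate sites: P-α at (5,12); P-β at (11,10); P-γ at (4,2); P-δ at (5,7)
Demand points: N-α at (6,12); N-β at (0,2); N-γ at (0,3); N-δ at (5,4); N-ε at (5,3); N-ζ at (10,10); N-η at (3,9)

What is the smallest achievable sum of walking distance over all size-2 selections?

27

Open {P-α, P-γ}.
  N-α→P-α 1, N-β→P-γ 4, N-γ→P-γ 5, N-δ→P-γ 3, N-ε→P-γ 2, N-ζ→P-α 7, N-η→P-α 5  ⇒ total 27.
Compare {P-β, P-γ}: total 30.
Compare {P-γ, P-δ}: total 32.
No size-2 selection does better; minimum is 27.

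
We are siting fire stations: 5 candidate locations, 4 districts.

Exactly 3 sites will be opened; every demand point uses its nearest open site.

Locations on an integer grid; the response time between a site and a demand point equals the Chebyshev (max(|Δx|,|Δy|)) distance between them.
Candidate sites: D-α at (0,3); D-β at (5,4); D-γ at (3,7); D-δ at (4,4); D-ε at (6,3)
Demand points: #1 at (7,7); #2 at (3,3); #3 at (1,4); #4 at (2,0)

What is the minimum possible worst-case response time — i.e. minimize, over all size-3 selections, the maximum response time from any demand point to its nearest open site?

Open {D-α, D-β, D-γ}.
  Farthest demand point is #1 at response time 3 (to D-β); all others are ≤ 3.
With {D-α, D-β, D-δ} the worst case is 3.
With {D-α, D-β, D-ε} the worst case is 3.
No size-3 selection achieves below 3.

3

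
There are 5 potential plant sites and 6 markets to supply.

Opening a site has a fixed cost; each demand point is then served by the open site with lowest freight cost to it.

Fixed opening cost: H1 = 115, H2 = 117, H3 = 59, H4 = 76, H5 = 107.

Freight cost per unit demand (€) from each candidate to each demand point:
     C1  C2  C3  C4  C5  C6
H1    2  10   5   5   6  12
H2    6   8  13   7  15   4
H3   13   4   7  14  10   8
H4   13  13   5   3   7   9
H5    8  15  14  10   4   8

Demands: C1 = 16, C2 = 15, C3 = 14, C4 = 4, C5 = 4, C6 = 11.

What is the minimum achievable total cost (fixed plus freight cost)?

468

Open {H1, H3}: assign each demand point to its cheapest open site.
  C1→H1 16×2=32, C2→H3 15×4=60, C3→H1 14×5=70, C4→H1 4×5=20, C5→H1 4×6=24, C6→H3 11×8=88
  freight cost 294, fixed 174 → total 468.
Compare {H1, H3, H4}: freight cost 286 + fixed 250 = 536.
Compare {H1, H2, H3}: freight cost 250 + fixed 291 = 541.
Compare {H1, H2}: freight cost 310 + fixed 232 = 542.
All other subsets cost ≥ 536. Minimum total cost: 468.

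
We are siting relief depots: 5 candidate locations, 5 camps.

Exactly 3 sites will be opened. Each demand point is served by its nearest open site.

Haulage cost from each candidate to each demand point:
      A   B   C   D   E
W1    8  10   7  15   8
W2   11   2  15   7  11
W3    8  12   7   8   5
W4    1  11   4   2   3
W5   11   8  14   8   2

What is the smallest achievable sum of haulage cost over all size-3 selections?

11

Open {W2, W4, W5}.
  A→W4 1, B→W2 2, C→W4 4, D→W4 2, E→W5 2  ⇒ total 11.
Compare {W1, W2, W4}: total 12.
Compare {W2, W3, W4}: total 12.
No size-3 selection does better; minimum is 11.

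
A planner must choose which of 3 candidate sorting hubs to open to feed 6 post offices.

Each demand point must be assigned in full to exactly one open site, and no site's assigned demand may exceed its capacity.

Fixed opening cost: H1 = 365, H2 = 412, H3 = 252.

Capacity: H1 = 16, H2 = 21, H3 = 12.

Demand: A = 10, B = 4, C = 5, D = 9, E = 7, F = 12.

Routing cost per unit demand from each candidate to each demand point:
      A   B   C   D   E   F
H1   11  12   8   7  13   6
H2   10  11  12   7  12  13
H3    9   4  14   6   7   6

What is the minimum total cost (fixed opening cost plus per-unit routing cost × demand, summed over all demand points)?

Open {H1, H2, H3}; cheapest assignment that respects the capacities:
  H1 (cap 16, load 16): B, F — cost 4×12 + 12×6 = 120
  H2 (cap 21, load 19): A, D — cost 10×10 + 9×7 = 163
  H3 (cap 12, load 12): C, E — cost 5×14 + 7×7 = 119
  Shipping 402, fixed 1029 → total 1431.
  Any other capacity-feasible assignment to {H1, H2, H3} ships for at least 402.
Total demand is 47 and no other set of sites has combined capacity ≥ 47, so {H1, H2, H3} is the only feasible choice of open sites. Minimum: 1431.

1431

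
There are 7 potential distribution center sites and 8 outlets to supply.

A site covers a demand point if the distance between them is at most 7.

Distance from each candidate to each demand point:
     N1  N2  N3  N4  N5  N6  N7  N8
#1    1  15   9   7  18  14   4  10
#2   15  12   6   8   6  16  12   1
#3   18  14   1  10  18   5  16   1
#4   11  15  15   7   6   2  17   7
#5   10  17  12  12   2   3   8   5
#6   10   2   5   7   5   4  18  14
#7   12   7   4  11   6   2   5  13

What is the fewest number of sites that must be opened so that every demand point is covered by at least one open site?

3

Coverage sets (demand points within 7 of each site):
  #1: {N1, N4, N7}
  #2: {N3, N5, N8}
  #3: {N3, N6, N8}
  #4: {N4, N5, N6, N8}
  #5: {N5, N6, N8}
  #6: {N2, N3, N4, N5, N6}
  #7: {N2, N3, N5, N6, N7}
No 2 sites suffice: every size-2 union leaves at least one demand point uncovered.
But {#1, #2, #6} covers everything, so the minimum is 3.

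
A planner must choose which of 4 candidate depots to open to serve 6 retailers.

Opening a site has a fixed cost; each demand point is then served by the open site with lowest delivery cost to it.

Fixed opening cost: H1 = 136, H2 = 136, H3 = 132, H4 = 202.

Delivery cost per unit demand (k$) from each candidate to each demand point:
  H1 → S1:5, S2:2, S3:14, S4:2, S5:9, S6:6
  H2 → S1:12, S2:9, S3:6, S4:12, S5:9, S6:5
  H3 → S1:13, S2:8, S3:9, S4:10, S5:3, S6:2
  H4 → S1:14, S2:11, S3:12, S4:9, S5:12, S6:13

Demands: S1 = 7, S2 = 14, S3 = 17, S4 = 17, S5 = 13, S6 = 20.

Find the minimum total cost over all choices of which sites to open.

597

Open {H1, H3}: assign each demand point to its cheapest open site.
  S1→H1 7×5=35, S2→H1 14×2=28, S3→H3 17×9=153, S4→H1 17×2=34, S5→H3 13×3=39, S6→H3 20×2=40
  delivery cost 329, fixed 268 → total 597.
Compare {H1, H2, H3}: delivery cost 278 + fixed 404 = 682.
Compare {H1, H2}: delivery cost 416 + fixed 272 = 688.
Compare {H1}: delivery cost 572 + fixed 136 = 708.
All other subsets cost ≥ 682. Minimum total cost: 597.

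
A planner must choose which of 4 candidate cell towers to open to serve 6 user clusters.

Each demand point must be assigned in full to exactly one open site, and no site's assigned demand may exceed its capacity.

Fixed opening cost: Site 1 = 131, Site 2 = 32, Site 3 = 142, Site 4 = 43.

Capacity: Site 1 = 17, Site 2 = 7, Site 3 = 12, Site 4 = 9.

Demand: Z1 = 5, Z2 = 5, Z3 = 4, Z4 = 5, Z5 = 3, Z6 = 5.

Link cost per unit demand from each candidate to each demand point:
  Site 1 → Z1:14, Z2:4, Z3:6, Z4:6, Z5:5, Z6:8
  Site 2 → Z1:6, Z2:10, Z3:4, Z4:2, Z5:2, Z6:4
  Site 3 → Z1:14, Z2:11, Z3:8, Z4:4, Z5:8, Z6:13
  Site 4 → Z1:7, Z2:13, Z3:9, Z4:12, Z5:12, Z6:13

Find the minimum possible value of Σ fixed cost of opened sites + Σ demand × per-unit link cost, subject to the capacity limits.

350

Open {Site 1, Site 2, Site 4}; cheapest assignment that respects the capacities:
  Site 1 (cap 17, load 17): Z2, Z3, Z5, Z6 — cost 5×4 + 4×6 + 3×5 + 5×8 = 99
  Site 2 (cap 7, load 5): Z4 — cost 5×2 = 10
  Site 4 (cap 9, load 5): Z1 — cost 5×7 = 35
  Shipping 144, fixed 206 → total 350.
  Any other capacity-feasible assignment to {Site 1, Site 2, Site 4} ships for at least 144.
Compare {Site 1, Site 2, Site 3}: its best feasible assignment gives total 454.
Compare {Site 1, Site 3}: its best feasible assignment gives total 462.
Every other set of open sites that can feasibly serve all demand totals ≥ 454 even under its best assignment. Minimum: 350.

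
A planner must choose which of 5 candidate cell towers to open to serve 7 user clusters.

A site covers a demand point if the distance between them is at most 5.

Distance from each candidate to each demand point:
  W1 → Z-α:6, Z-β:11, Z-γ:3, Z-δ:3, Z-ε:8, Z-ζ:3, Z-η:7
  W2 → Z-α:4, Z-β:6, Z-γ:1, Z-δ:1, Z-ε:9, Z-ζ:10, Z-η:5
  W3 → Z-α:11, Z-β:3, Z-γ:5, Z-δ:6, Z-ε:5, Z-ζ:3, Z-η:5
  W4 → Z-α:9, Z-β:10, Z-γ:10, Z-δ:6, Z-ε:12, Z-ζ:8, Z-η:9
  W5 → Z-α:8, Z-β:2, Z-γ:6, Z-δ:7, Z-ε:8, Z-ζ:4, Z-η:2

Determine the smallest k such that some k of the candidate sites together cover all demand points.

Coverage sets (demand points within 5 of each site):
  W1: {Z-γ, Z-δ, Z-ζ}
  W2: {Z-α, Z-γ, Z-δ, Z-η}
  W3: {Z-β, Z-γ, Z-ε, Z-ζ, Z-η}
  W4: {}
  W5: {Z-β, Z-ζ, Z-η}
No single site covers all 7 demand points.
But {W2, W3} covers everything, so the minimum is 2.

2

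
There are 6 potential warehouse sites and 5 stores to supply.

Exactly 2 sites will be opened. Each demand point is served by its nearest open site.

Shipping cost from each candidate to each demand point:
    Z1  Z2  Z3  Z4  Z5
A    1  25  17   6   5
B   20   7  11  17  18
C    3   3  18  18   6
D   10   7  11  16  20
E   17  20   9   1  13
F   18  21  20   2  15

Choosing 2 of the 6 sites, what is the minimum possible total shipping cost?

Open {C, E}.
  Z1→C 3, Z2→C 3, Z3→E 9, Z4→E 1, Z5→C 6  ⇒ total 22.
Compare {A, B}: total 30.
Compare {A, D}: total 30.
No size-2 selection does better; minimum is 22.

22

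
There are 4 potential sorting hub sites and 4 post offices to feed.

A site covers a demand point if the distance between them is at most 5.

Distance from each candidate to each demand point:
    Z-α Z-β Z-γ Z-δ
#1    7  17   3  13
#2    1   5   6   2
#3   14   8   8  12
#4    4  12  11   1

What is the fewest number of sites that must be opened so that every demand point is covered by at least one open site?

Coverage sets (demand points within 5 of each site):
  #1: {Z-γ}
  #2: {Z-α, Z-β, Z-δ}
  #3: {}
  #4: {Z-α, Z-δ}
No single site covers all 4 demand points.
But {#1, #2} covers everything, so the minimum is 2.

2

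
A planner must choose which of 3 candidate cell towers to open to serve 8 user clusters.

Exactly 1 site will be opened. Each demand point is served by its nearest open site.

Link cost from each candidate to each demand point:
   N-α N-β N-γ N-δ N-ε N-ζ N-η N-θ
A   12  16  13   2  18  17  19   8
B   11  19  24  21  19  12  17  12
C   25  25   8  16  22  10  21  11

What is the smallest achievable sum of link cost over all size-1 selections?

Open {A}.
  N-α→A 12, N-β→A 16, N-γ→A 13, N-δ→A 2, N-ε→A 18, N-ζ→A 17, N-η→A 19, N-θ→A 8  ⇒ total 105.
Compare {B}: total 135.
Compare {C}: total 138.

105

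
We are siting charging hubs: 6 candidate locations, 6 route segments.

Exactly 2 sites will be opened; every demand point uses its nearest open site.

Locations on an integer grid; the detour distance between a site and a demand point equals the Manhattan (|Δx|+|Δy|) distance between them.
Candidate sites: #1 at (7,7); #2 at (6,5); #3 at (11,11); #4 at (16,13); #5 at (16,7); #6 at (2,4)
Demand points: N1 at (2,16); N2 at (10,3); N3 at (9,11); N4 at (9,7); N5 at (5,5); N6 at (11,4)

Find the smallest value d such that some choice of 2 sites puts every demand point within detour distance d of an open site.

12

Open {#1, #6}.
  Farthest demand point is N1 at detour distance 12 (to #6); all others are ≤ 12.
With {#2, #6} the worst case is 12.
With {#3, #6} the worst case is 12.
No size-2 selection achieves below 12.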